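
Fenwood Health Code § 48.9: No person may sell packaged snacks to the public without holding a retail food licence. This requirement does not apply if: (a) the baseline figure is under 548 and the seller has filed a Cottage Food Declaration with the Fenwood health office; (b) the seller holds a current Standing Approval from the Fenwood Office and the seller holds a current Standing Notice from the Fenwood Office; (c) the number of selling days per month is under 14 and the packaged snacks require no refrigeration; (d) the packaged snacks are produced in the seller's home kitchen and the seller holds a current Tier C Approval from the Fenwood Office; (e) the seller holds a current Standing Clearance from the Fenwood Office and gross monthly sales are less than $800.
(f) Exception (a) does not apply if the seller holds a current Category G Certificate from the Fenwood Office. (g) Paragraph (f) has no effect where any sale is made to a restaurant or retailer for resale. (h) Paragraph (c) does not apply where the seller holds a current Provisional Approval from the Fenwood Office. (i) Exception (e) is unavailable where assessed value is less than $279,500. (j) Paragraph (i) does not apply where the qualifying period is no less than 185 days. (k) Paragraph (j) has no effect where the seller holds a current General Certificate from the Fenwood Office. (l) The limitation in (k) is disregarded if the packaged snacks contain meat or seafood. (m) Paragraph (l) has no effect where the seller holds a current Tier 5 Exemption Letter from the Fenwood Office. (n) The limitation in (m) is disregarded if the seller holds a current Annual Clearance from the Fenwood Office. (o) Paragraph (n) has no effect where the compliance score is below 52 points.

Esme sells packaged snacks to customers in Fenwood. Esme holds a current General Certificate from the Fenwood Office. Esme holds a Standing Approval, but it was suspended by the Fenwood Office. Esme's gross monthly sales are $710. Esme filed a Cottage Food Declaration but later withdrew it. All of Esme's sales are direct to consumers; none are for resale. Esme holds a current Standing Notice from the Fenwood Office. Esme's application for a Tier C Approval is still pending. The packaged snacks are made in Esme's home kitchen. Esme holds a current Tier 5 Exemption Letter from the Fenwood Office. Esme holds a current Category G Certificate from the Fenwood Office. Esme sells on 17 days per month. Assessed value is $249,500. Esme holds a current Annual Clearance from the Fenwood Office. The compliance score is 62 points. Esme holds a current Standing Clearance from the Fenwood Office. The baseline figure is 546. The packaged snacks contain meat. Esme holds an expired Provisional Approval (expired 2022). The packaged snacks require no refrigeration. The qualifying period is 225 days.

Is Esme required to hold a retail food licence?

Exception (a) requires that the seller has filed a Cottage Food Declaration with the Fenwood health office; but the Cottage Food Declaration was withdrawn, so (a) is unavailable.
Exception (b) does not apply: the Standing Approval is not current.
Exception (c) does not apply: the number of selling days per month is 17, not under 14.
Exception (d) fails — no current Tier C Approval is held.
Exception (e)'s conditions are all satisfied: a current Standing Clearance is held; gross monthly sales are $710, less than the $800 limit. Under paragraphs (i)–(o): (i) would limit (e) — assessed value is $249,500, less than the $279,500 limit — but (j) sets (i) aside: (j) applies — the qualifying period is 225 days, meeting the 185 days threshold. (k) would limit (j) — a current General Certificate is held — but (l) sets (k) aside: (l) operates against (k): the packaged snacks contain meat. (m) would limit (l) — a current Tier 5 Exemption Letter is held — but (n) sets (m) aside: (n) operates against (m): a current Annual Clearance is held. (o), which would lift (n), is not engaged — the compliance score is 62 points, not below 52 points. (e) remains available.

No — exception (e) applies; Esme is not required to hold a retail food licence.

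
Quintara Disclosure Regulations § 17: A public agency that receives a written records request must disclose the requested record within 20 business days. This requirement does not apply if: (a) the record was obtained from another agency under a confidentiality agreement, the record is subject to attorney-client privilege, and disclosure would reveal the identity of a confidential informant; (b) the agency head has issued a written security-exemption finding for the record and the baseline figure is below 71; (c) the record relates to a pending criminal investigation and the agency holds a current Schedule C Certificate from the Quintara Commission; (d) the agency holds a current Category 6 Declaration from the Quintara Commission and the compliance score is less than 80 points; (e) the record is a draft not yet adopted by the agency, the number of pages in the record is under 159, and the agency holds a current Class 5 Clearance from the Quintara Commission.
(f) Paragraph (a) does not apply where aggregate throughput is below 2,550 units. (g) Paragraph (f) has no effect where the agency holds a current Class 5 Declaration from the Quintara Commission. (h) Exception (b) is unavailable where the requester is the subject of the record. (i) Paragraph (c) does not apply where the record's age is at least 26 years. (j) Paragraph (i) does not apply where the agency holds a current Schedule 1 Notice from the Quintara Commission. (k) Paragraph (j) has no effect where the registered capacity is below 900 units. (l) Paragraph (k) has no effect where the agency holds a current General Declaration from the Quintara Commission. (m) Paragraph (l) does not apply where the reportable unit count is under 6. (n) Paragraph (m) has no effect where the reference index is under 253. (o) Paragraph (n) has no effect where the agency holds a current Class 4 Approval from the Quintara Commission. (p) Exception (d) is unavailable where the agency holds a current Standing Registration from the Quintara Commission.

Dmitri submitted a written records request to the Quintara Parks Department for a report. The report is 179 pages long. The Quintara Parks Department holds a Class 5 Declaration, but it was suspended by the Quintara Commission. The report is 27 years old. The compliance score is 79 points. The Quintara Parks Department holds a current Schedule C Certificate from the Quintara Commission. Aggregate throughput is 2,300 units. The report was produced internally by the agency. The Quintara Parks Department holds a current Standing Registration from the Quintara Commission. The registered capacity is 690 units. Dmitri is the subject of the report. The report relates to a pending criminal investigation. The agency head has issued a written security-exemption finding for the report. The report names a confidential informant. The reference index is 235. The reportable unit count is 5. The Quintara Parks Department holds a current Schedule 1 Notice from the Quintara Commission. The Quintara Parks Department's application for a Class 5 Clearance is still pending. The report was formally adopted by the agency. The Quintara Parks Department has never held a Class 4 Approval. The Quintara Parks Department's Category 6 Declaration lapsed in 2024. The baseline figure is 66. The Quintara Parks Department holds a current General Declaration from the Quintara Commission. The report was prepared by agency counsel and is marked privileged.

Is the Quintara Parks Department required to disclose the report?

Exception (a) fails — the report was produced internally.
All of (b)'s requirements are met (a written security-exemption finding has been issued; the baseline figure is 66, below the 71 limit). Turning to paragraph (h): (h) is triggered — Dmitri is the subject of the report. Exception (b) does not apply.
Exception (c) is satisfied on its face — the report relates to a pending investigation; a current Schedule C Certificate is held. As to paragraphs (i)–(o): (i) would limit (c) — the record's age is 27 years, meeting the 26 years threshold — but (j) sets (i) aside: (j) operates — a current Schedule 1 Notice is held. (k) would limit (j) — the registered capacity is 690 units, below the 900 units limit — but (l) sets (k) aside: (l) operates against (k): a current General Declaration is held. (m) is engaged (the reportable unit count is 5, under the 6 limit), but is overridden by (n): (n) is triggered — the reference index is 235, under the 253 limit. (o) is inapplicable (there is no Class 4 Approval in force), so (n) stands. So (c) applies.
Exception (d) requires that the agency holds a current Category 6 Declaration from the Quintara Commission; but there is no Category 6 Declaration in force, so (d) is unavailable.
Exception (e) requires that the record is a draft not yet adopted by the agency; but the report has been formally adopted, so (e) is unavailable.

No — exception (c) applies; the Quintara Parks Department is not required to disclose the report.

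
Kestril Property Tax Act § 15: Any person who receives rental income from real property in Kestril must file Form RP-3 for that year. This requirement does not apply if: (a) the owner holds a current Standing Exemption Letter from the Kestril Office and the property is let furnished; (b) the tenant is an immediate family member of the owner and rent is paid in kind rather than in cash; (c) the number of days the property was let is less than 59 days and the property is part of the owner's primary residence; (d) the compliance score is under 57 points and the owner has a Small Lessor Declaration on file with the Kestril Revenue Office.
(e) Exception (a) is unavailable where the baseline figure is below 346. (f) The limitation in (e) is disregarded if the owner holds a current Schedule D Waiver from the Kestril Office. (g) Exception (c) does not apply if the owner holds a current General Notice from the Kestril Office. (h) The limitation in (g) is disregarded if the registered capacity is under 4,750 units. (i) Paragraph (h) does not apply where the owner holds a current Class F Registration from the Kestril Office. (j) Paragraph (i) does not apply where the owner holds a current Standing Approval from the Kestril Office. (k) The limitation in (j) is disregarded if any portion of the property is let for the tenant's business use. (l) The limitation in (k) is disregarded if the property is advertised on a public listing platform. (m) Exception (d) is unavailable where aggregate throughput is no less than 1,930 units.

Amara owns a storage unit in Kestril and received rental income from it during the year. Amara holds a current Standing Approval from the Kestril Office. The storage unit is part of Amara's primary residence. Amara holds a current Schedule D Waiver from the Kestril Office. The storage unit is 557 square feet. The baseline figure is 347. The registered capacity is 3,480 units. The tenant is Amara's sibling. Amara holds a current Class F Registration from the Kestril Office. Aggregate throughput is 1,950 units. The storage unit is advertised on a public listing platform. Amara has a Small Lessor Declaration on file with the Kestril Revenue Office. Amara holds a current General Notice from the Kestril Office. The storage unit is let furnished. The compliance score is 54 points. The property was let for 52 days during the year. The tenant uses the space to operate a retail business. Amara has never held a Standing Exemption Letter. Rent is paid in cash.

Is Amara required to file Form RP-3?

No — exception (c) applies; Amara is not required to file Form RP-3.

Exception (a) requires that the owner holds a current Standing Exemption Letter from the Kestril Office; but no current Standing Exemption Letter is held, so (a) is unavailable.
Exception (b) fails — rent is paid in cash.
Exception (c) is satisfied on its face — the number of days the property was let is 52 days, less than the 59 days limit; the storage unit is part of the primary residence. As to paragraphs (g)–(l): (g) operates (a current General Notice is held), but is overridden by (h): (h) operates against (g): the registered capacity is 3,480 units, under the 4,750 units limit. (i) is triggered (a current Class F Registration is held), but is set aside by (j): (j) operates — a current Standing Approval is held. (k) would limit (j) — the space is let for business use — but (l) sets (k) aside: (l) operates — the property is publicly advertised. So (c) applies.
Exception (d)'s conditions are all satisfied: the compliance score is 54 points, under the 57 points limit; a Small Lessor Declaration is on file. But: (m) is engaged — aggregate throughput is 1,950 units, meeting the 1,930 units threshold. So (d) is unavailable.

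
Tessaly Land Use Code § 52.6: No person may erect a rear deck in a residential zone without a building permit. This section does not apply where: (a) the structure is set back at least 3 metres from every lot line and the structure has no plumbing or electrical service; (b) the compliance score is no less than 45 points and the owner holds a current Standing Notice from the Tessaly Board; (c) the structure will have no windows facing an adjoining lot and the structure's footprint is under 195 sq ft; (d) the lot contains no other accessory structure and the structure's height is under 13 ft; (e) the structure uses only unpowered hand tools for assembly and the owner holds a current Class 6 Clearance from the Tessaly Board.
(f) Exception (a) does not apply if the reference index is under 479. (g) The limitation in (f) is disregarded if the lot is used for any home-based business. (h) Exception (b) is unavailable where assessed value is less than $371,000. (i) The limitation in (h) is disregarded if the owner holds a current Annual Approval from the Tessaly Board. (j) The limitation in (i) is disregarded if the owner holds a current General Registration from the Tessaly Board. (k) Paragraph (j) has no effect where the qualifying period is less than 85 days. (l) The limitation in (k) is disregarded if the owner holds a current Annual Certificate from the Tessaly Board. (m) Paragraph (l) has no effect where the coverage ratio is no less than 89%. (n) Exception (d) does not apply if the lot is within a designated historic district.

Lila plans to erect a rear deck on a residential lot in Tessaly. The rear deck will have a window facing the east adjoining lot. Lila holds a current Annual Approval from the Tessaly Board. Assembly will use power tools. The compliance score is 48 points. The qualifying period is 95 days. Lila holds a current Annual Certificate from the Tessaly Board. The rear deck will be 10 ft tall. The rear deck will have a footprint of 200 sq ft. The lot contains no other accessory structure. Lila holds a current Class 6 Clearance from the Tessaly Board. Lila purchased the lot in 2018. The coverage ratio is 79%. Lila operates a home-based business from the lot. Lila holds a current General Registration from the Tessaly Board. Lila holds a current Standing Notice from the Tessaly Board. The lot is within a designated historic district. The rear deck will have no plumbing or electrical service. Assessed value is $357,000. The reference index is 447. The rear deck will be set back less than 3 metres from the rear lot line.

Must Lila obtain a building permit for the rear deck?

Exception (a) does not apply: the rear setback is under 3 m.
Exception (b)'s conditions are all satisfied: the compliance score is 48 points, meeting the 45 points threshold; a current Standing Notice is held. But: (h) operates against (b): assessed value is $357,000, less than the $371,000 limit. (i) would limit (h) — a current Annual Approval is held — but (j) sets (i) aside: (j) operates against (i): a current General Registration is held. (k), which would lift (j), is inapplicable — the qualifying period is 95 days, not less than 85 days. So (b) is unavailable.
Exception (c) does not apply: a window faces an adjoining lot.
Exception (d): the lot has no other accessory structure; the structure's height is 10 ft, under the 13 ft limit — every condition holds. However, paragraph (n) must be considered: (n) is engaged — the lot is in a historic district. So (d) is unavailable.
Exception (e) requires that the structure uses only unpowered hand tools for assembly; but assembly uses power tools, so (e) is unavailable.
None of the exceptions is available; § 52.6 applies in full.

Yes — Lila must obtain a building permit.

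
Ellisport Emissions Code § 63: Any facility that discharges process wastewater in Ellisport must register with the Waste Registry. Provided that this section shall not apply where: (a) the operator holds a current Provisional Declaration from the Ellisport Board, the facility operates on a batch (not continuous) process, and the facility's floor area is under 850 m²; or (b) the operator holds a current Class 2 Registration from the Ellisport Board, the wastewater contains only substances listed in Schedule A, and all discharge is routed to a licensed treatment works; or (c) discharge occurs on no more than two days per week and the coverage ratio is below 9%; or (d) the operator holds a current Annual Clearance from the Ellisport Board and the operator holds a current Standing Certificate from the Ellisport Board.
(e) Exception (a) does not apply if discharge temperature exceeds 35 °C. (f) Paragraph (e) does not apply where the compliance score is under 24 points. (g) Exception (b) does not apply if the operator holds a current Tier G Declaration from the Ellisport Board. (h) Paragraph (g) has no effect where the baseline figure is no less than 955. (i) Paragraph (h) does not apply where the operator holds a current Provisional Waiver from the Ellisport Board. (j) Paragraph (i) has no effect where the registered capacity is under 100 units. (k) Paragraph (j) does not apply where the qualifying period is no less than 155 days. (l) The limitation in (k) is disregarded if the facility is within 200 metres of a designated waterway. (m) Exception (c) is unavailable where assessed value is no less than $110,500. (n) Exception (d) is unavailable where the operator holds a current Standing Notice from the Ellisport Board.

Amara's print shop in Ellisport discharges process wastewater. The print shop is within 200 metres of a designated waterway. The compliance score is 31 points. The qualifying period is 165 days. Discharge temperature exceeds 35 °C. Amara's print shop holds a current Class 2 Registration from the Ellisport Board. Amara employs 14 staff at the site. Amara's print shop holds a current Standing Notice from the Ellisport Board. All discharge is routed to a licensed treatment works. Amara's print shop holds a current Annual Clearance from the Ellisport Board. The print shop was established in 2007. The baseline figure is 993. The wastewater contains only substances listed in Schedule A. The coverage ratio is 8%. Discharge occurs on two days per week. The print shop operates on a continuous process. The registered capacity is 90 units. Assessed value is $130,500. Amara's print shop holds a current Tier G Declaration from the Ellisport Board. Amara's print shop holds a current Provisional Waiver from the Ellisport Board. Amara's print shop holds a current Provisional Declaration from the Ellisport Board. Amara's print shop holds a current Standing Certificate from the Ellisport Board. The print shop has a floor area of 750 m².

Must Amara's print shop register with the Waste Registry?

No — exception (b) applies; Amara's print shop is not required to register with the Waste Registry.

Exception (a) fails — the facility operates on a continuous process.
Exception (b) is satisfied on its face — a current Class 2 Registration is held; the wastewater is Schedule-A-only; discharge is routed to a licensed treatment works. As to paragraphs (g)–(l): (g) is triggered (a current Tier G Declaration is held), but is overridden by (h): (h) applies — the baseline figure is 993, meeting the 955 threshold. (i) is engaged (a current Provisional Waiver is held), but is displaced by (j): (j) operates against (i): the registered capacity is 90 units, under the 100 units limit. (k) is engaged (the qualifying period is 165 days, meeting the 155 days threshold), but is overridden by (l): (l) operates against (k): the print shop is within 200 m of a designated waterway. So (b) applies.
Exception (c): discharge occurs on no more than two days per week; the coverage ratio is 8%, below the 9% limit — every condition holds. But applying paragraph (m): (m) applies — assessed value is $130,500, meeting the $110,500 threshold. (c) is therefore removed.
Exception (d)'s conditions are all satisfied: a current Annual Clearance is held; a current Standing Certificate is held. But applying paragraph (n): (n) is triggered — a current Standing Notice is held. (d) is therefore removed.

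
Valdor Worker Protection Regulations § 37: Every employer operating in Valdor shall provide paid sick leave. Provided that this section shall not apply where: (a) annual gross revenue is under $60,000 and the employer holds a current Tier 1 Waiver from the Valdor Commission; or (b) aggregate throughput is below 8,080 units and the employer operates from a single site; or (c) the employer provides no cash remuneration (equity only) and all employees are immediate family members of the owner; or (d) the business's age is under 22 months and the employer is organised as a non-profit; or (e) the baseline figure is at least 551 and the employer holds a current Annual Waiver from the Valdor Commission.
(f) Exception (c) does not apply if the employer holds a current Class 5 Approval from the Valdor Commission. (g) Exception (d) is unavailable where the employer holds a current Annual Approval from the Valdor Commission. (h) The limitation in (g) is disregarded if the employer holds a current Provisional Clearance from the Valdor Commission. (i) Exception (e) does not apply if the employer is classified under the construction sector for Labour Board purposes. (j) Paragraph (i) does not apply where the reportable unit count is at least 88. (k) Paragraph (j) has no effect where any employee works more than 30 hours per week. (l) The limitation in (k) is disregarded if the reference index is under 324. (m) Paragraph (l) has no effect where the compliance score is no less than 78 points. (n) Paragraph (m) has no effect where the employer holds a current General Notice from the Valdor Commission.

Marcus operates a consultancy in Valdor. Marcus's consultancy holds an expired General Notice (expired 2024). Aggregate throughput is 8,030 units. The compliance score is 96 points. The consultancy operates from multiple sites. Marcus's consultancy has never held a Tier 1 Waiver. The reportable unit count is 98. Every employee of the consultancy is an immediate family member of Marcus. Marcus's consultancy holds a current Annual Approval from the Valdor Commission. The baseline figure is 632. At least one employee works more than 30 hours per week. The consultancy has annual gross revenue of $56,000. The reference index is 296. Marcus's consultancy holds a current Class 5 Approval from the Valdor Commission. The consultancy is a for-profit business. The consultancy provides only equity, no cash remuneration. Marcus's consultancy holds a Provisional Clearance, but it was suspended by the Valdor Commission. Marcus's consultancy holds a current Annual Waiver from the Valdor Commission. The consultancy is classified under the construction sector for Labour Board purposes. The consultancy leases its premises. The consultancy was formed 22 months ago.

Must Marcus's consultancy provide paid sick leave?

Yes — Marcus's consultancy must provide paid sick leave.

Exception (a) fails — there is no Tier 1 Waiver in force.
Exception (b) requires that the employer operates from a single site; but the employer operates from multiple sites, so (b) is unavailable.
All of (c)'s requirements are met (remuneration is equity-only; every employee is an immediate family member). But applying paragraph (f): (f) operates against (c): a current Class 5 Approval is held. So (c) is unavailable.
Exception (d) fails — the business's age is 22 months, not under 22 months.
All of (e)'s requirements are met (the baseline figure is 632, meeting the 551 threshold; a current Annual Waiver is held). But: (i) is engaged — the consultancy is classified under the construction sector. (j) would limit (i) — the reportable unit count is 98, meeting the 88 threshold — but (k) sets (j) aside: (k) operates against (j): at least one employee exceeds 30 hours/week. (l) operates (the reference index is 296, under the 324 limit), but is itself disapplied by (m): (m) operates against (l): the compliance score is 96 points, meeting the 78 points threshold. (n), which would lift (m), does not operate here — the General Notice is not current. (e) is therefore removed.
No exception displaces § 37.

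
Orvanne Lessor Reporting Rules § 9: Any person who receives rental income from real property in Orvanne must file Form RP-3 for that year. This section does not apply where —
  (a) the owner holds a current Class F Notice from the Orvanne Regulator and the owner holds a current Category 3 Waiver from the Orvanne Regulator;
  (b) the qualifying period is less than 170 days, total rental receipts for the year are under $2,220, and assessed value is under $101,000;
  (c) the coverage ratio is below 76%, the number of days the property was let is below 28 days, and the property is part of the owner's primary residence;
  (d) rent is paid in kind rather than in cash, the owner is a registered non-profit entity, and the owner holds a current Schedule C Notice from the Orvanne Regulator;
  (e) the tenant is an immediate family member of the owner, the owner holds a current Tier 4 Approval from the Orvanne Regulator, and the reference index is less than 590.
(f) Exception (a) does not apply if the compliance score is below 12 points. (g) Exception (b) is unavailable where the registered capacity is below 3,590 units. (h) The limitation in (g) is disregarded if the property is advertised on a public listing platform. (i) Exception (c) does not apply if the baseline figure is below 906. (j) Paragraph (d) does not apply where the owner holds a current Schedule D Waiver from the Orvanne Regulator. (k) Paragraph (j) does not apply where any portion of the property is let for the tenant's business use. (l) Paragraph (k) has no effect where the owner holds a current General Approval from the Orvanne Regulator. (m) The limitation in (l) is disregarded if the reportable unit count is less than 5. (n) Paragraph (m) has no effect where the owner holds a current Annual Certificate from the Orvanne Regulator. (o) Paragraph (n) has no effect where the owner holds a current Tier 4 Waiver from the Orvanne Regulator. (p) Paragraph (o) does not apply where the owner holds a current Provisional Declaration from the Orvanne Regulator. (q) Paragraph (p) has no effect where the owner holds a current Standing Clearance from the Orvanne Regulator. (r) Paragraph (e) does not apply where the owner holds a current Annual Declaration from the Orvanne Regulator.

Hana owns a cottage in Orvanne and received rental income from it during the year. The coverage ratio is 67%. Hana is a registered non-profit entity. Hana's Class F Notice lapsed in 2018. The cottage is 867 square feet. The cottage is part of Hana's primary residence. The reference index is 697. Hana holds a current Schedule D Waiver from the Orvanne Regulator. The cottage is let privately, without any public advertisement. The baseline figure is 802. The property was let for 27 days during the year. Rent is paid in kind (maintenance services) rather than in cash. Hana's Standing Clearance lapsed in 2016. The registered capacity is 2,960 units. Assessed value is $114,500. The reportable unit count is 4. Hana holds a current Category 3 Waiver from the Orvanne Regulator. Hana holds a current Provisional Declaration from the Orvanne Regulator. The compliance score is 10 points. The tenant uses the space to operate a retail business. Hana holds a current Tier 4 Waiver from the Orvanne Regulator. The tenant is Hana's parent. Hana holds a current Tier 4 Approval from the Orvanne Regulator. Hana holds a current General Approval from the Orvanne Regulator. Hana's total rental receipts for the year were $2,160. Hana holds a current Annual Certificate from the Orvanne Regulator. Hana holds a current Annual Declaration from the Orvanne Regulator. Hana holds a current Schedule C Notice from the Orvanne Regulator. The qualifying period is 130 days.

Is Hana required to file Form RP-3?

Exception (a) does not apply: there is no Class F Notice in force.
Exception (b) requires that assessed value is under $101,000; but assessed value is $114,500, not under $101,000, so (b) is unavailable.
Exception (c)'s conditions are all satisfied: the coverage ratio is 67%, below the 76% limit; the number of days the property was let is 27 days, below the 28 days limit; the cottage is part of the primary residence. However, paragraph (i) must be considered: (i) is triggered — the baseline figure is 802, below the 906 limit. Exception (c) does not apply.
Exception (d)'s conditions are all satisfied: rent is paid in kind; Hana is a registered non-profit; a current Schedule C Notice is held. However, paragraphs (j)–(q) must be considered: (j) operates against (d): a current Schedule D Waiver is held. (k) would limit (j) — the space is let for business use — but (l) sets (k) aside: (l) is engaged — a current General Approval is held. (m) applies (the reportable unit count is 4, less than the 5 limit), but is itself disapplied by (n): (n) operates against (m): a current Annual Certificate is held. (o) would limit (n) — a current Tier 4 Waiver is held — but (p) sets (o) aside: (p) operates against (o): a current Provisional Declaration is held. (q) does not operate here (the Standing Clearance is not current), so (p) stands. Exception (d) does not apply.
Exception (e) does not apply: the reference index is 697, not less than 590.
None of the exceptions is available; § 9 applies in full.

Yes — Hana must file Form RP-3.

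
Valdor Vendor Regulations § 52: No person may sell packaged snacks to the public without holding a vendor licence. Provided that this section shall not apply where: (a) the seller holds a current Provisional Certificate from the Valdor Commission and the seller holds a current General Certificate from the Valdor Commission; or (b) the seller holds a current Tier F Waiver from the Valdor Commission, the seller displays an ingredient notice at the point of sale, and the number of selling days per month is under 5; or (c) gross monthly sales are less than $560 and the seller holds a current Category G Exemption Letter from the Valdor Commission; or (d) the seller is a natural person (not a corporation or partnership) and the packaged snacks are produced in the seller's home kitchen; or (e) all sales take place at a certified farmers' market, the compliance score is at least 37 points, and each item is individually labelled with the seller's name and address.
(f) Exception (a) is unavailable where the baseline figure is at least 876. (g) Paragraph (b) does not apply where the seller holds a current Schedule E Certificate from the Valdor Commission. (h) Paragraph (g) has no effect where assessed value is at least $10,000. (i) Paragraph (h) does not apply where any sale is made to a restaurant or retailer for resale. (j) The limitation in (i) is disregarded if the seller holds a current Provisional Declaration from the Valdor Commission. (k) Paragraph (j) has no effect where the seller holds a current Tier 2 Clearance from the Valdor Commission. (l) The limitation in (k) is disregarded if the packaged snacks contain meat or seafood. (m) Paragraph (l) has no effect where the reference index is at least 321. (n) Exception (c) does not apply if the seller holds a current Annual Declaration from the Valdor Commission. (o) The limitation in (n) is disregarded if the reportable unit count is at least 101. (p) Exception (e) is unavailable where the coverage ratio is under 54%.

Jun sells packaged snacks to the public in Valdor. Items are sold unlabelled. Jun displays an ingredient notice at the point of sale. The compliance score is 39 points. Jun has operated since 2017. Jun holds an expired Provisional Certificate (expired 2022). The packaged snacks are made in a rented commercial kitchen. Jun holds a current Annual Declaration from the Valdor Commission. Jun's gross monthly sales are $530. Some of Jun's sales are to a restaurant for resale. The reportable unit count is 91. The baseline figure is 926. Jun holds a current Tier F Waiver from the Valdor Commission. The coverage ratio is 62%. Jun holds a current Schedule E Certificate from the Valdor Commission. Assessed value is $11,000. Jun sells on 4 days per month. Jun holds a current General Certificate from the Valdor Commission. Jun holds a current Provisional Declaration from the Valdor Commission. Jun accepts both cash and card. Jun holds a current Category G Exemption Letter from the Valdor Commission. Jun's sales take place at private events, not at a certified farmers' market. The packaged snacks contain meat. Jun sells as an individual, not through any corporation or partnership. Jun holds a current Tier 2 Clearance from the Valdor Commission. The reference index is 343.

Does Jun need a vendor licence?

Yes — Jun must hold a vendor licence.

Exception (a) requires that the seller holds a current Provisional Certificate from the Valdor Commission; but no current Provisional Certificate is held, so (a) is unavailable.
All of (b)'s requirements are met (a current Tier F Waiver is held; an ingredient notice is displayed; the number of selling days per month is 4, under the 5 limit). But applying paragraphs (g)–(m): (g) is engaged — a current Schedule E Certificate is held. (h) would limit (g) — assessed value is $11,000, meeting the $10,000 threshold — but (i) sets (h) aside: (i) is engaged — some sales are to a restaurant for resale. (j) would limit (i) — a current Provisional Declaration is held — but (k) sets (j) aside: (k) applies — a current Tier 2 Clearance is held. (l) operates (the packaged snacks contain meat), but yields to (m): (m) operates against (l): the reference index is 343, meeting the 321 threshold. So (b) is unavailable.
All of (c)'s requirements are met (gross monthly sales are $530, less than the $560 limit; a current Category G Exemption Letter is held). But: (n) is engaged — a current Annual Declaration is held. (o) is not engaged (the reportable unit count is 91, short of 101), so (n) stands. (c) is therefore removed.
Exception (d) does not apply: the packaged snacks are made in a commercial kitchen, not a home kitchen.
Exception (e) does not apply: sales are at private events, not a certified farmers' market.
No exception displaces § 52.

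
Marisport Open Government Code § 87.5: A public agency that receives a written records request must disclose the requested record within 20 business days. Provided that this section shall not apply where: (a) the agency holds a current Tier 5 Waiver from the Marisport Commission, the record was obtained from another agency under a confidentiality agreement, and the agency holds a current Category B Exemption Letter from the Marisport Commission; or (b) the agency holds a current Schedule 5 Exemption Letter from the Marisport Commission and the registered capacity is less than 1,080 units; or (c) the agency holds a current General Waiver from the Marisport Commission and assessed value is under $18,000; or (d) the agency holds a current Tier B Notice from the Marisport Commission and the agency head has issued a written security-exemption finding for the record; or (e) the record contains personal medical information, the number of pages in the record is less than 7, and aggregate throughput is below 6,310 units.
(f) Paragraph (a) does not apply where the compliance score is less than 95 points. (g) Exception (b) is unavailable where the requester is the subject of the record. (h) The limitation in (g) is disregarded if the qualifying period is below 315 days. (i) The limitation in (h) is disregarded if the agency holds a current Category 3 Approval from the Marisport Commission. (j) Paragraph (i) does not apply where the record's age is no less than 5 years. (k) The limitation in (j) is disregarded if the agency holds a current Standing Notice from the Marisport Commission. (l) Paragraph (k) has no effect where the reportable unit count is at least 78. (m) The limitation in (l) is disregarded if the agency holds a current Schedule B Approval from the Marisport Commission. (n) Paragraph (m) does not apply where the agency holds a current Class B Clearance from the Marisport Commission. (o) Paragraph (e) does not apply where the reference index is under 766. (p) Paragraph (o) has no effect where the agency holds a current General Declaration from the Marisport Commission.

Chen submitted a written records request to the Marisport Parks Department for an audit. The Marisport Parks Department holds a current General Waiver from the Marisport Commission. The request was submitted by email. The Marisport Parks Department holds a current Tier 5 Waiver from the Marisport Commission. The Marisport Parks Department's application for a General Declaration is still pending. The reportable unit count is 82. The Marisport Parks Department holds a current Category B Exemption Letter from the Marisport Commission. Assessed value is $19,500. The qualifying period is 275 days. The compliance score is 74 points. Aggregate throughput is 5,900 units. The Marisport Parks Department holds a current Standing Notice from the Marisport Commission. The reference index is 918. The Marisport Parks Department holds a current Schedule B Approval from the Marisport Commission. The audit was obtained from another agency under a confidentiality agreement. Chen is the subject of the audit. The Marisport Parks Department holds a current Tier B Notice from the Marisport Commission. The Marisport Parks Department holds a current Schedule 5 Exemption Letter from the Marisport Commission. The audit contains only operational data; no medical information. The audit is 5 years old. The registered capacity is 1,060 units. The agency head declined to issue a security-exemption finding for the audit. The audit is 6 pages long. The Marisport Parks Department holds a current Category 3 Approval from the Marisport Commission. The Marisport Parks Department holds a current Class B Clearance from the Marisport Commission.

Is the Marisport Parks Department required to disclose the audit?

Exception (a) is satisfied on its face — a current Tier 5 Waiver is held; the audit was obtained under a confidentiality agreement; a current Category B Exemption Letter is held. Turning to paragraph (f): (f) operates against (a): the compliance score is 74 points, less than the 95 points limit. Exception (a) does not apply.
Exception (b) is satisfied on its face — a current Schedule 5 Exemption Letter is held; the registered capacity is 1,060 units, less than the 1,080 units limit. Considering the limiting provisions: (g) would limit (b) — Chen is the subject of the audit — but (h) sets (g) aside: (h) operates against (g): the qualifying period is 275 days, below the 315 days limit. (i) would limit (h) — a current Category 3 Approval is held — but (j) sets (i) aside: (j) is triggered — the record's age is 5 years, meeting the 5 years threshold. (k) operates (a current Standing Notice is held), but is itself disapplied by (l): (l) operates against (k): the reportable unit count is 82, meeting the 78 threshold. (m) would limit (l) — a current Schedule B Approval is held — but (n) sets (m) aside: (n) operates against (m): a current Class B Clearance is held. So (b) applies.
Exception (c) does not apply: assessed value is $19,500, not under $18,000.
Exception (d) does not apply: the agency head declined to issue a security-exemption finding.
Exception (e) does not apply: the audit contains only operational data.

No — exception (b) applies; the Marisport Parks Department is not required to disclose the audit.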